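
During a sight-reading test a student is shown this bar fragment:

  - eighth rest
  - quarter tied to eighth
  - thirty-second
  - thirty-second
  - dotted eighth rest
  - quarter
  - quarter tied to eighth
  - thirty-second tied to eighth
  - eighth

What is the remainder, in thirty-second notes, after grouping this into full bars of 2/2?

21

One bar of 2/2 = 32 thirty-second notes.
In thirty-second notes: eighth rest = 4; quarter tied to eighth (quarter + eighth) = 12; thirty-second = 1; thirty-second = 1; dotted eighth rest = 6; quarter = 8; quarter tied to eighth (quarter + eighth) = 12; thirty-second tied to eighth (thirty-second + eighth) = 5; eighth = 4.
Adding: 4 + 12 + 1 + 1 + 6 + 8 + 12 + 5 + 4 = 53.
53 ÷ 32 = 1 complete bar with 21 thirty-second notes remaining.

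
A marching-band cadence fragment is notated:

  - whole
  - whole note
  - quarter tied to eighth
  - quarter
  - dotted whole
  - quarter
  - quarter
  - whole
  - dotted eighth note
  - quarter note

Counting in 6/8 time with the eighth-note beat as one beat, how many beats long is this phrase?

One eighth-note beat = 2 sixteenth notes.
Express everything in sixteenth notes: whole = 16; whole note = 16; quarter tied to eighth (quarter + eighth) = 6; quarter = 4; dotted whole = 24; quarter = 4; quarter = 4; whole = 16; dotted eighth note = 3; quarter note = 4.
Total: 16 + 16 + 6 + 4 + 24 + 4 + 4 + 16 + 3 + 4 = 97.
97 ÷ 2 = 48.5 beats.

48.5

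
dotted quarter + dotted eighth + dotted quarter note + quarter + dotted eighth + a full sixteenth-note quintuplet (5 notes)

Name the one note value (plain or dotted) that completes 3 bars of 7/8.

whole note

3 bars of 7/8 = 42 sixteenth notes.
Working in sixteenth notes: dotted quarter = 6; dotted eighth = 3; dotted quarter note = 6; quarter = 4; dotted eighth = 3; a full sixteenth-note quintuplet (5 notes) (five quintuplet sixteenths span one quarter) = 4.
Sum: 6 + 3 + 6 + 4 + 3 + 4 = 26.
Remaining: 42 − 26 = 16 sixteenth notes, which is a whole note.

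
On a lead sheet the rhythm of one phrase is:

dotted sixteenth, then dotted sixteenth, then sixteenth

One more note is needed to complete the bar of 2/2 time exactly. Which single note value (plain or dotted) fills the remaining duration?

The bar of 2/2 = 32 thirty-second notes.
Express everything in thirty-second notes: dotted sixteenth = 3; dotted sixteenth = 3; sixteenth = 2.
Total: 3 + 3 + 2 = 8.
Remaining: 32 − 8 = 24 thirty-second notes, which is a dotted half note.

dotted half note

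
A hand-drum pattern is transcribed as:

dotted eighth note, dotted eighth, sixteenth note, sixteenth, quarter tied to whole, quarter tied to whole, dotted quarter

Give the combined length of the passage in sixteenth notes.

Express everything in sixteenth notes: dotted eighth note = 3; dotted eighth = 3; sixteenth note = 1; sixteenth = 1; quarter tied to whole (quarter + whole) = 20; quarter tied to whole (quarter + whole) = 20; dotted quarter = 6.
Adding: 3 + 3 + 1 + 1 + 20 + 20 + 6 = 54 sixteenth notes.

54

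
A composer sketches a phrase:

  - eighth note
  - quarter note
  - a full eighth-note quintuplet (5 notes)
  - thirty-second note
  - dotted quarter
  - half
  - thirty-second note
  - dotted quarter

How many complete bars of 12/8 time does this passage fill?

One bar of 12/8 = 48 thirty-second notes.
Each duration in thirty-second notes: eighth note = 4; quarter note = 8; a full eighth-note quintuplet (5 notes) (five quintuplet eighths span one half) = 16; thirty-second note = 1; dotted quarter = 12; half = 16; thirty-second note = 1; dotted quarter = 12.
Altogether 4 + 8 + 16 + 1 + 12 + 16 + 1 + 12 = 70.
70 ÷ 48 = 1 complete bar with 22 left over.

1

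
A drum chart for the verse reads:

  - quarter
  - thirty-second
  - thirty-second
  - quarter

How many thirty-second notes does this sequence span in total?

Express everything in thirty-second notes: quarter = 8; thirty-second = 1; thirty-second = 1; quarter = 8.
Sum: 8 + 1 + 1 + 8 = 18 thirty-second notes.

18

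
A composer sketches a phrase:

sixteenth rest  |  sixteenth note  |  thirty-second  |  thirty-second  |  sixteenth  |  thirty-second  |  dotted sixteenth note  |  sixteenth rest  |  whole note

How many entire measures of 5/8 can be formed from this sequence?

One bar of 5/8 = 20 thirty-second notes.
Working in thirty-second notes: sixteenth rest = 2; sixteenth note = 2; thirty-second = 1; thirty-second = 1; sixteenth = 2; thirty-second = 1; dotted sixteenth note = 3; sixteenth rest = 2; whole note = 32.
Sum: 2 + 2 + 1 + 1 + 2 + 1 + 3 + 2 + 32 = 46.
46 ÷ 20 = 2 complete bars with 6 left over.

2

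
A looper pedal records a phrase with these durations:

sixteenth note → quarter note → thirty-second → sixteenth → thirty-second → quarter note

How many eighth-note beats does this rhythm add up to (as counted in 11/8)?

5.5

One eighth-note beat = 4 thirty-second notes.
Each duration in thirty-second notes: sixteenth note = 2; quarter note = 8; thirty-second = 1; sixteenth = 2; thirty-second = 1; quarter note = 8.
Adding: 2 + 8 + 1 + 2 + 1 + 8 = 22.
22 ÷ 4 = 5.5 beats.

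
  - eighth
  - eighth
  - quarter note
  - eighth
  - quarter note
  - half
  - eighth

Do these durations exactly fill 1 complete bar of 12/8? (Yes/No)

One bar of 12/8 = 12 eighth notes.
Each duration in eighth notes: eighth = 1; eighth = 1; quarter note = 2; eighth = 1; quarter note = 2; half = 4; eighth = 1.
Adding: 1 + 1 + 2 + 1 + 2 + 4 + 1 = 12.
12 equals 12, so the answer is Yes.

Yes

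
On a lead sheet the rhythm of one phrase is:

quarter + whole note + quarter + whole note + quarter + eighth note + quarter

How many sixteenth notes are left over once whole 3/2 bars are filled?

One bar of 3/2 = 12 eighth notes.
Each duration in eighth notes: quarter = 2; whole note = 8; quarter = 2; whole note = 8; quarter = 2; eighth note = 1; quarter = 2.
Sum: 2 + 8 + 2 + 8 + 2 + 1 + 2 = 25.
25 ÷ 12 = 2 complete bars with 1 eighth note remaining = 2 sixteenth notes.

2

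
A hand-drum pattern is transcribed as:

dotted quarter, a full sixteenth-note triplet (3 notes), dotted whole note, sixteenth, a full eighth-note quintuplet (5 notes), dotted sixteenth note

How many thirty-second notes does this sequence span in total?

Convert each value to thirty-second notes: dotted quarter = 12; a full sixteenth-note triplet (3 notes) (three triplet sixteenths span one eighth) = 4; dotted whole note = 48; sixteenth = 2; a full eighth-note quintuplet (5 notes) (five quintuplet eighths span one half) = 16; dotted sixteenth note = 3.
Sum: 12 + 4 + 48 + 2 + 16 + 3 = 85 thirty-second notes.

85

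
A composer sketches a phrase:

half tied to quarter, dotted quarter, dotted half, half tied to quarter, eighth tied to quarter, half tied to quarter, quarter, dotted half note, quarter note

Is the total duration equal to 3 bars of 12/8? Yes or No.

No

One bar of 12/8 = 12 eighth notes, so 3 bars = 36.
Working in eighth notes: half tied to quarter (half + quarter) = 6; dotted quarter = 3; dotted half = 6; half tied to quarter (half + quarter) = 6; eighth tied to quarter (eighth + quarter) = 3; half tied to quarter (half + quarter) = 6; quarter = 2; dotted half note = 6; quarter note = 2.
Adding: 6 + 3 + 6 + 6 + 3 + 6 + 2 + 6 + 2 = 40.
40 exceeds 36, so the answer is No.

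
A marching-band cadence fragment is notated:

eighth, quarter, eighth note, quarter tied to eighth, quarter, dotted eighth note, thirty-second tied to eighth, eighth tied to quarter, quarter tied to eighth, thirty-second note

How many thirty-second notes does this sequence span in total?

72

Working in thirty-second notes: eighth = 4; quarter = 8; eighth note = 4; quarter tied to eighth (quarter + eighth) = 12; quarter = 8; dotted eighth note = 6; thirty-second tied to eighth (thirty-second + eighth) = 5; eighth tied to quarter (eighth + quarter) = 12; quarter tied to eighth (quarter + eighth) = 12; thirty-second note = 1.
Altogether 4 + 8 + 4 + 12 + 8 + 6 + 5 + 12 + 12 + 1 = 72 thirty-second notes.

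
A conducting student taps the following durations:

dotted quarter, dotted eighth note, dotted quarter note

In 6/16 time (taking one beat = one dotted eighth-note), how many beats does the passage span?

5

One dotted eighth-note beat = 3 sixteenth notes.
Express everything in sixteenth notes: dotted quarter = 6; dotted eighth note = 3; dotted quarter note = 6.
Altogether 6 + 3 + 6 = 15.
15 ÷ 3 = 5 beats.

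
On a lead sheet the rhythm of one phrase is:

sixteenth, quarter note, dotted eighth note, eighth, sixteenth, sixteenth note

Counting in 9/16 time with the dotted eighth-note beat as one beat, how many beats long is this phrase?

One dotted eighth-note beat = 3 sixteenth notes.
Each duration in sixteenth notes: sixteenth = 1; quarter note = 4; dotted eighth note = 3; eighth = 2; sixteenth = 1; sixteenth note = 1.
Sum: 1 + 4 + 3 + 2 + 1 + 1 = 12.
12 ÷ 3 = 4 beats.

4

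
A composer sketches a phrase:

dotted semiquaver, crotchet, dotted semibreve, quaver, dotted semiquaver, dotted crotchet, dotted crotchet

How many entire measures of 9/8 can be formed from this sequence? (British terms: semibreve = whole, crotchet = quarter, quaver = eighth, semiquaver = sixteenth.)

One bar of 9/8 = 36 thirty-second notes.
In thirty-second notes: dotted semiquaver = 3; crotchet = 8; dotted semibreve = 48; quaver = 4; dotted semiquaver = 3; dotted crotchet = 12; dotted crotchet = 12.
Adding: 3 + 8 + 48 + 4 + 3 + 12 + 12 = 90.
90 ÷ 36 = 2 complete bars with 18 left over.

2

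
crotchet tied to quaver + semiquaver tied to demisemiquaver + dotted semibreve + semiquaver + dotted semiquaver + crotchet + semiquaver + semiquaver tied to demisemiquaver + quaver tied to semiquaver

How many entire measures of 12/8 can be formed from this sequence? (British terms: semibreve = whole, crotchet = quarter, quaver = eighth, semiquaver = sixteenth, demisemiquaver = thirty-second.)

One bar of 12/8 = 48 thirty-second notes.
Convert each value to thirty-second notes: crotchet tied to quaver (crotchet + quaver) = 12; semiquaver tied to demisemiquaver (semiquaver + demisemiquaver) = 3; dotted semibreve = 48; semiquaver = 2; dotted semiquaver = 3; crotchet = 8; semiquaver = 2; semiquaver tied to demisemiquaver (semiquaver + demisemiquaver) = 3; quaver tied to semiquaver (quaver + semiquaver) = 6.
Adding: 12 + 3 + 48 + 2 + 3 + 8 + 2 + 3 + 6 = 87.
87 ÷ 48 = 1 complete bar with 39 left over.

1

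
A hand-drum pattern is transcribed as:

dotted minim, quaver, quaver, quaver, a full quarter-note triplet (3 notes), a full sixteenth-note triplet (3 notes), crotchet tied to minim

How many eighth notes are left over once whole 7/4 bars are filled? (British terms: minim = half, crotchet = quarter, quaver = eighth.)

One bar of 7/4 = 14 eighth notes.
Working in eighth notes: dotted minim = 6; quaver = 1; quaver = 1; quaver = 1; a full quarter-note triplet (3 notes) (three triplet quarters span one half) = 4; a full sixteenth-note triplet (3 notes) (three triplet sixteenths span one eighth) = 1; crotchet tied to minim (crotchet + minim) = 6.
Sum: 6 + 1 + 1 + 1 + 4 + 1 + 6 = 20.
20 ÷ 14 = 1 complete bar with 6 eighth notes remaining.

6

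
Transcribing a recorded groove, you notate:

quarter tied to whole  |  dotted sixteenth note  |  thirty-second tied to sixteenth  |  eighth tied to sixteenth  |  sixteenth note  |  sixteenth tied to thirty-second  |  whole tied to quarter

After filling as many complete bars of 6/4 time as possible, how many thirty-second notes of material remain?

1

One bar of 6/4 = 48 thirty-second notes.
Express everything in thirty-second notes: quarter tied to whole (quarter + whole) = 40; dotted sixteenth note = 3; thirty-second tied to sixteenth (thirty-second + sixteenth) = 3; eighth tied to sixteenth (eighth + sixteenth) = 6; sixteenth note = 2; sixteenth tied to thirty-second (sixteenth + thirty-second) = 3; whole tied to quarter (whole + quarter) = 40.
Total: 40 + 3 + 3 + 6 + 2 + 3 + 40 = 97.
97 ÷ 48 = 2 complete bars with 1 thirty-second note remaining.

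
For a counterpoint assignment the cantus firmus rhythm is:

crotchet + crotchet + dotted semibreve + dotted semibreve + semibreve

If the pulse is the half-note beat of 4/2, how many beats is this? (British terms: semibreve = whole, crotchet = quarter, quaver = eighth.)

One half-note beat = 2 quarter notes.
In quarter notes: crotchet = 1; crotchet = 1; dotted semibreve = 6; dotted semibreve = 6; semibreve = 4.
Total: 1 + 1 + 6 + 6 + 4 = 18.
18 ÷ 2 = 9 beats.

9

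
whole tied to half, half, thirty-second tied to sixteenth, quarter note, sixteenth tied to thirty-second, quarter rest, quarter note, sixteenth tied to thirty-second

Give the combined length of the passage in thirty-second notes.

97

Each duration in thirty-second notes: whole tied to half (whole + half) = 48; half = 16; thirty-second tied to sixteenth (thirty-second + sixteenth) = 3; quarter note = 8; sixteenth tied to thirty-second (sixteenth + thirty-second) = 3; quarter rest = 8; quarter note = 8; sixteenth tied to thirty-second (sixteenth + thirty-second) = 3.
Adding: 48 + 16 + 3 + 8 + 3 + 8 + 8 + 3 = 97 thirty-second notes.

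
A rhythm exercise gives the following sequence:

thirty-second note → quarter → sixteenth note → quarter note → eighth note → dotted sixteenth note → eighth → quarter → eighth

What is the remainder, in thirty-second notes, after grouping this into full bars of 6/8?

One bar of 6/8 = 24 thirty-second notes.
Each duration in thirty-second notes: thirty-second note = 1; quarter = 8; sixteenth note = 2; quarter note = 8; eighth note = 4; dotted sixteenth note = 3; eighth = 4; quarter = 8; eighth = 4.
Total: 1 + 8 + 2 + 8 + 4 + 3 + 4 + 8 + 4 = 42.
42 ÷ 24 = 1 complete bar with 18 thirty-second notes remaining.

18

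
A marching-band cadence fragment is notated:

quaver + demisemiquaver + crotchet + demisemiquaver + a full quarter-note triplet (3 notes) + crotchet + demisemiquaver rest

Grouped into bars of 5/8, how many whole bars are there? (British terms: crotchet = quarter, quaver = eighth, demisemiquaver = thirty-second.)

One bar of 5/8 = 20 thirty-second notes.
Each duration in thirty-second notes: quaver = 4; demisemiquaver = 1; crotchet = 8; demisemiquaver = 1; a full quarter-note triplet (3 notes) (three triplet quarters span one half) = 16; crotchet = 8; demisemiquaver rest = 1.
Total: 4 + 1 + 8 + 1 + 16 + 8 + 1 = 39.
39 ÷ 20 = 1 complete bar with 19 left over.

1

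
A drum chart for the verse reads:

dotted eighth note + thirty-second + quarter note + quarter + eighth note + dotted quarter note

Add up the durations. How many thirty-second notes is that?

In thirty-second notes: dotted eighth note = 6; thirty-second = 1; quarter note = 8; quarter = 8; eighth note = 4; dotted quarter note = 12.
Sum: 6 + 1 + 8 + 8 + 4 + 12 = 39 thirty-second notes.

39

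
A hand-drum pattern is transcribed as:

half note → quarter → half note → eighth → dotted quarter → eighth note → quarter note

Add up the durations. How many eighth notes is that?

17

Convert each value to eighth notes: half note = 4; quarter = 2; half note = 4; eighth = 1; dotted quarter = 3; eighth note = 1; quarter note = 2.
Altogether 4 + 2 + 4 + 1 + 3 + 1 + 2 = 17 eighth notes.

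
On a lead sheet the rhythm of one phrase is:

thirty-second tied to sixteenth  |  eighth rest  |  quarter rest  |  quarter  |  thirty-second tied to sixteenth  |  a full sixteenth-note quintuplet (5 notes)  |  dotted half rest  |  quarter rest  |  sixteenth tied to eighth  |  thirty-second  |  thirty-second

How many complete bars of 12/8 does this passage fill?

1

One bar of 12/8 = 48 thirty-second notes.
Convert each value to thirty-second notes: thirty-second tied to sixteenth (thirty-second + sixteenth) = 3; eighth rest = 4; quarter rest = 8; quarter = 8; thirty-second tied to sixteenth (thirty-second + sixteenth) = 3; a full sixteenth-note quintuplet (5 notes) (five quintuplet sixteenths span one quarter) = 8; dotted half rest = 24; quarter rest = 8; sixteenth tied to eighth (sixteenth + eighth) = 6; thirty-second = 1; thirty-second = 1.
Altogether 3 + 4 + 8 + 8 + 3 + 8 + 24 + 8 + 6 + 1 + 1 = 74.
74 ÷ 48 = 1 complete bar with 26 left over.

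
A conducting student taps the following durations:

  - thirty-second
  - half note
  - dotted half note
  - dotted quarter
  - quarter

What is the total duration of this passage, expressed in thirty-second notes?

61

Working in thirty-second notes: thirty-second = 1; half note = 16; dotted half note = 24; dotted quarter = 12; quarter = 8.
Altogether 1 + 16 + 24 + 12 + 8 = 61 thirty-second notes.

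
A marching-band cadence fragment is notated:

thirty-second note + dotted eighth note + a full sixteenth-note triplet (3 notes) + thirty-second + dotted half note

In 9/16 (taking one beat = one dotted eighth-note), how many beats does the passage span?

6

One dotted eighth-note beat = 6 thirty-second notes.
In thirty-second notes: thirty-second note = 1; dotted eighth note = 6; a full sixteenth-note triplet (3 notes) (three triplet sixteenths span one eighth) = 4; thirty-second = 1; dotted half note = 24.
Total: 1 + 6 + 4 + 1 + 24 = 36.
36 ÷ 6 = 6 beats.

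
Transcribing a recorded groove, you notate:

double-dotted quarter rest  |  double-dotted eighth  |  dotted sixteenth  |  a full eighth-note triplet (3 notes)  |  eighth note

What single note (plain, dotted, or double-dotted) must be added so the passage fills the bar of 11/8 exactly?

The bar of 11/8 = 44 thirty-second notes.
Working in thirty-second notes: double-dotted quarter rest = 14; double-dotted eighth = 7; dotted sixteenth = 3; a full eighth-note triplet (3 notes) (three triplet eighths span one quarter) = 8; eighth note = 4.
Total: 14 + 7 + 3 + 8 + 4 = 36.
Remaining: 44 − 36 = 8 thirty-second notes, which is a quarter note.

quarter note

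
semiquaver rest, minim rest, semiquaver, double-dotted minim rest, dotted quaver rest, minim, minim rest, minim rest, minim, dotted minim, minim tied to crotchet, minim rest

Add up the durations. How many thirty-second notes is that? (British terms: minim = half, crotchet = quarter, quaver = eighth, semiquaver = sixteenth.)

182

Express everything in thirty-second notes: semiquaver rest = 2; minim rest = 16; semiquaver = 2; double-dotted minim rest = 28; dotted quaver rest = 6; minim = 16; minim rest = 16; minim rest = 16; minim = 16; dotted minim = 24; minim tied to crotchet (minim + crotchet) = 24; minim rest = 16.
Adding: 2 + 16 + 2 + 28 + 6 + 16 + 16 + 16 + 16 + 24 + 24 + 16 = 182 thirty-second notes.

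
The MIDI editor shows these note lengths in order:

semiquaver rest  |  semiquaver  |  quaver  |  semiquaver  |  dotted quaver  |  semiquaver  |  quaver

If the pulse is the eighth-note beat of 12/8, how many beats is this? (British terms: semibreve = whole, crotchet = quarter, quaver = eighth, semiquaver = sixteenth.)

5.5

One eighth-note beat = 2 sixteenth notes.
Each duration in sixteenth notes: semiquaver rest = 1; semiquaver = 1; quaver = 2; semiquaver = 1; dotted quaver = 3; semiquaver = 1; quaver = 2.
Total: 1 + 1 + 2 + 1 + 3 + 1 + 2 = 11.
11 ÷ 2 = 5.5 beats.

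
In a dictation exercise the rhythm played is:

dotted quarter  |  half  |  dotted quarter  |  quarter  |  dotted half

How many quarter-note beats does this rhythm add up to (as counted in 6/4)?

One quarter-note beat = 2 eighth notes.
Each duration in eighth notes: dotted quarter = 3; half = 4; dotted quarter = 3; quarter = 2; dotted half = 6.
Sum: 3 + 4 + 3 + 2 + 6 = 18.
18 ÷ 2 = 9 beats.

9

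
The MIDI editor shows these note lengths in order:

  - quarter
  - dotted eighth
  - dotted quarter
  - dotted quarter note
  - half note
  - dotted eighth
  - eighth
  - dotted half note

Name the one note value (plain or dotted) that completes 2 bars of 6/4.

2 bars of 6/4 = 48 sixteenth notes.
Working in sixteenth notes: quarter = 4; dotted eighth = 3; dotted quarter = 6; dotted quarter note = 6; half note = 8; dotted eighth = 3; eighth = 2; dotted half note = 12.
Altogether 4 + 3 + 6 + 6 + 8 + 3 + 2 + 12 = 44.
Remaining: 48 − 44 = 4 sixteenth notes, which is a quarter note.

quarter note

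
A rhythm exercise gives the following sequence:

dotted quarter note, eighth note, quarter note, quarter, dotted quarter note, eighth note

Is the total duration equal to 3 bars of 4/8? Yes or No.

Yes

One bar of 4/8 = 4 eighth notes, so 3 bars = 12.
Express everything in eighth notes: dotted quarter note = 3; eighth note = 1; quarter note = 2; quarter = 2; dotted quarter note = 3; eighth note = 1.
Total: 3 + 1 + 2 + 2 + 3 + 1 = 12.
12 equals 12, so the answer is Yes.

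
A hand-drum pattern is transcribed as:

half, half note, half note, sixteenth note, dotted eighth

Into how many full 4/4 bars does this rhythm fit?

One bar of 4/4 = 16 sixteenth notes.
Express everything in sixteenth notes: half = 8; half note = 8; half note = 8; sixteenth note = 1; dotted eighth = 3.
Altogether 8 + 8 + 8 + 1 + 3 = 28.
28 ÷ 16 = 1 complete bar with 12 left over.

1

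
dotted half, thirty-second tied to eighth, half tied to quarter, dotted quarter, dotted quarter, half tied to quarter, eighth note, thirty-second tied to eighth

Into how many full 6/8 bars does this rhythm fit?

4

One bar of 6/8 = 24 thirty-second notes.
Working in thirty-second notes: dotted half = 24; thirty-second tied to eighth (thirty-second + eighth) = 5; half tied to quarter (half + quarter) = 24; dotted quarter = 12; dotted quarter = 12; half tied to quarter (half + quarter) = 24; eighth note = 4; thirty-second tied to eighth (thirty-second + eighth) = 5.
Altogether 24 + 5 + 24 + 12 + 12 + 24 + 4 + 5 = 110.
110 ÷ 24 = 4 complete bars with 14 left over.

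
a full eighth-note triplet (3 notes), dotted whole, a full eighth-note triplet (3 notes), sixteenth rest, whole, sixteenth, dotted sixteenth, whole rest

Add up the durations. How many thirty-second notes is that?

Each duration in thirty-second notes: a full eighth-note triplet (3 notes) (three triplet eighths span one quarter) = 8; dotted whole = 48; a full eighth-note triplet (3 notes) (three triplet eighths span one quarter) = 8; sixteenth rest = 2; whole = 32; sixteenth = 2; dotted sixteenth = 3; whole rest = 32.
Altogether 8 + 48 + 8 + 2 + 32 + 2 + 3 + 32 = 135 thirty-second notes.

135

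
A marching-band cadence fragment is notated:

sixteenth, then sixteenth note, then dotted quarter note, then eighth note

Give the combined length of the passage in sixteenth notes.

Each duration in sixteenth notes: sixteenth = 1; sixteenth note = 1; dotted quarter note = 6; eighth note = 2.
Sum: 1 + 1 + 6 + 2 = 10 sixteenth notes.

10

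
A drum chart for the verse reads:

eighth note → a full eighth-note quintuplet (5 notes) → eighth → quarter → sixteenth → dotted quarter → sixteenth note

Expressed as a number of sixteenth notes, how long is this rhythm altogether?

24

Convert each value to sixteenth notes: eighth note = 2; a full eighth-note quintuplet (5 notes) (five quintuplet eighths span one half) = 8; eighth = 2; quarter = 4; sixteenth = 1; dotted quarter = 6; sixteenth note = 1.
Altogether 2 + 8 + 2 + 4 + 1 + 6 + 1 = 24 sixteenth notes.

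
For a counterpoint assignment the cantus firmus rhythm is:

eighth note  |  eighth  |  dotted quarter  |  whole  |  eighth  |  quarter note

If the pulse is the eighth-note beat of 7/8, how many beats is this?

16

One eighth-note beat = 2 sixteenth notes.
Working in sixteenth notes: eighth note = 2; eighth = 2; dotted quarter = 6; whole = 16; eighth = 2; quarter note = 4.
Adding: 2 + 2 + 6 + 16 + 2 + 4 = 32.
32 ÷ 2 = 16 beats.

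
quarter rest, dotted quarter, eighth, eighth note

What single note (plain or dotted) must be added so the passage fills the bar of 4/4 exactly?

The bar of 4/4 = 8 eighth notes.
Express everything in eighth notes: quarter rest = 2; dotted quarter = 3; eighth = 1; eighth note = 1.
Sum: 2 + 3 + 1 + 1 = 7.
Remaining: 8 − 7 = 1 eighth note, which is a eighth note.

eighth note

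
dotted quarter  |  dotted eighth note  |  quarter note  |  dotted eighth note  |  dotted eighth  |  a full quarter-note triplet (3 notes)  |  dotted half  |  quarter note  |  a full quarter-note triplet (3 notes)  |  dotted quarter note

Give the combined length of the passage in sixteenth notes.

Express everything in sixteenth notes: dotted quarter = 6; dotted eighth note = 3; quarter note = 4; dotted eighth note = 3; dotted eighth = 3; a full quarter-note triplet (3 notes) (three triplet quarters span one half) = 8; dotted half = 12; quarter note = 4; a full quarter-note triplet (3 notes) (three triplet quarters span one half) = 8; dotted quarter note = 6.
Adding: 6 + 3 + 4 + 3 + 3 + 8 + 12 + 4 + 8 + 6 = 57 sixteenth notes.

57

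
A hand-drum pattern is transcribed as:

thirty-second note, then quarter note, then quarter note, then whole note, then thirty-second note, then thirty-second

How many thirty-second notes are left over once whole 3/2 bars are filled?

One bar of 3/2 = 48 thirty-second notes.
Working in thirty-second notes: thirty-second note = 1; quarter note = 8; quarter note = 8; whole note = 32; thirty-second note = 1; thirty-second = 1.
Sum: 1 + 8 + 8 + 32 + 1 + 1 = 51.
51 ÷ 48 = 1 complete bar with 3 thirty-second notes remaining.

3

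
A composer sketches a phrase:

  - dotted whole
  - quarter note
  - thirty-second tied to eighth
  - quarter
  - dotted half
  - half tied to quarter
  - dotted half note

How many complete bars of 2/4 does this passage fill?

8

One bar of 2/4 = 16 thirty-second notes.
Express everything in thirty-second notes: dotted whole = 48; quarter note = 8; thirty-second tied to eighth (thirty-second + eighth) = 5; quarter = 8; dotted half = 24; half tied to quarter (half + quarter) = 24; dotted half note = 24.
Total: 48 + 8 + 5 + 8 + 24 + 24 + 24 = 141.
141 ÷ 16 = 8 complete bars with 13 left over.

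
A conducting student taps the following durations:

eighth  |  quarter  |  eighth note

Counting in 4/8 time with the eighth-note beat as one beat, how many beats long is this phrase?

One eighth-note beat = 2 sixteenth notes.
Working in sixteenth notes: eighth = 2; quarter = 4; eighth note = 2.
Total: 2 + 4 + 2 = 8.
8 ÷ 2 = 4 beats.

4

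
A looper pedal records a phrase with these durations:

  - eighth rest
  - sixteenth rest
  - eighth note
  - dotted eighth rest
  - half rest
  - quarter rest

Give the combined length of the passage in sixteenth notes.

Working in sixteenth notes: eighth rest = 2; sixteenth rest = 1; eighth note = 2; dotted eighth rest = 3; half rest = 8; quarter rest = 4.
Adding: 2 + 1 + 2 + 3 + 8 + 4 = 20 sixteenth notes.

20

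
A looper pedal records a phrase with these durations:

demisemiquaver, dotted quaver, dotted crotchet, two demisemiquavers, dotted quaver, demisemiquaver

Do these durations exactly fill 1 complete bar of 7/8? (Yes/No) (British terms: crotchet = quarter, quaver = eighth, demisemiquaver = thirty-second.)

Yes

One bar of 7/8 = 28 thirty-second notes.
Working in thirty-second notes: demisemiquaver = 1; dotted quaver = 6; dotted crotchet = 12; demisemiquaver = 1; demisemiquaver = 1; dotted quaver = 6; demisemiquaver = 1.
Adding: 1 + 6 + 12 + 1 + 1 + 6 + 1 = 28.
28 equals 28, so the answer is Yes.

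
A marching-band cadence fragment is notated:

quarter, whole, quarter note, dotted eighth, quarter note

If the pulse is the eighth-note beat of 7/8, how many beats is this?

15.5

One eighth-note beat = 2 sixteenth notes.
In sixteenth notes: quarter = 4; whole = 16; quarter note = 4; dotted eighth = 3; quarter note = 4.
Altogether 4 + 16 + 4 + 3 + 4 = 31.
31 ÷ 2 = 15.5 beats.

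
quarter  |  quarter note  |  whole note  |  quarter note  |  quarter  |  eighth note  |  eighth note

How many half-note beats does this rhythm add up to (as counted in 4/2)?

One half-note beat = 4 eighth notes.
Working in eighth notes: quarter = 2; quarter note = 2; whole note = 8; quarter note = 2; quarter = 2; eighth note = 1; eighth note = 1.
Sum: 2 + 2 + 8 + 2 + 2 + 1 + 1 = 18.
18 ÷ 4 = 4.5 beats.

4.5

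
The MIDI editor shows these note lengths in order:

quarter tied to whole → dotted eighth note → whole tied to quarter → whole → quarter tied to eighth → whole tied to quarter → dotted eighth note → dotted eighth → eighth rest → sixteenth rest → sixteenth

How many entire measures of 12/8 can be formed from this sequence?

One bar of 12/8 = 24 sixteenth notes.
Convert each value to sixteenth notes: quarter tied to whole (quarter + whole) = 20; dotted eighth note = 3; whole tied to quarter (whole + quarter) = 20; whole = 16; quarter tied to eighth (quarter + eighth) = 6; whole tied to quarter (whole + quarter) = 20; dotted eighth note = 3; dotted eighth = 3; eighth rest = 2; sixteenth rest = 1; sixteenth = 1.
Altogether 20 + 3 + 20 + 16 + 6 + 20 + 3 + 3 + 2 + 1 + 1 = 95.
95 ÷ 24 = 3 complete bars with 23 left over.

3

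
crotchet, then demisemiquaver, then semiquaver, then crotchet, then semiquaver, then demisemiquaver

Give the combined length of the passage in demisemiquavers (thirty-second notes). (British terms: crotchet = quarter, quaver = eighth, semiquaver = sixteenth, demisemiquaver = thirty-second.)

In thirty-second notes: crotchet = 8; demisemiquaver = 1; semiquaver = 2; crotchet = 8; semiquaver = 2; demisemiquaver = 1.
Adding: 8 + 1 + 2 + 8 + 2 + 1 = 22 thirty-second notes.

22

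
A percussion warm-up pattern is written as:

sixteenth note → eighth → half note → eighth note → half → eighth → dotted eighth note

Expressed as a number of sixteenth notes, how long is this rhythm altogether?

Each duration in sixteenth notes: sixteenth note = 1; eighth = 2; half note = 8; eighth note = 2; half = 8; eighth = 2; dotted eighth note = 3.
Adding: 1 + 2 + 8 + 2 + 8 + 2 + 3 = 26 sixteenth notes.

26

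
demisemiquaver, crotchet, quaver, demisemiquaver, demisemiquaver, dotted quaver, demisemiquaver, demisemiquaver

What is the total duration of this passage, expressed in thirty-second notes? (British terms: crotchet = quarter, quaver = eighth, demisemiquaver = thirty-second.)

Convert each value to thirty-second notes: demisemiquaver = 1; crotchet = 8; quaver = 4; demisemiquaver = 1; demisemiquaver = 1; dotted quaver = 6; demisemiquaver = 1; demisemiquaver = 1.
Adding: 1 + 8 + 4 + 1 + 1 + 6 + 1 + 1 = 23 thirty-second notes.

23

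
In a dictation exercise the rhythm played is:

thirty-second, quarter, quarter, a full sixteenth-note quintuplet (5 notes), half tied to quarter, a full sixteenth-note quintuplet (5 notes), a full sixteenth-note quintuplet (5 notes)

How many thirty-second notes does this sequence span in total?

In thirty-second notes: thirty-second = 1; quarter = 8; quarter = 8; a full sixteenth-note quintuplet (5 notes) (five quintuplet sixteenths span one quarter) = 8; half tied to quarter (half + quarter) = 24; a full sixteenth-note quintuplet (5 notes) (five quintuplet sixteenths span one quarter) = 8; a full sixteenth-note quintuplet (5 notes) (five quintuplet sixteenths span one quarter) = 8.
Total: 1 + 8 + 8 + 8 + 24 + 8 + 8 = 65 thirty-second notes.

65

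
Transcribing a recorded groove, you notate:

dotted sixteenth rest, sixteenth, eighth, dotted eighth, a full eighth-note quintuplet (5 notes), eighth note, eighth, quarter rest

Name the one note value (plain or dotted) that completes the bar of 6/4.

The bar of 6/4 = 48 thirty-second notes.
Convert each value to thirty-second notes: dotted sixteenth rest = 3; sixteenth = 2; eighth = 4; dotted eighth = 6; a full eighth-note quintuplet (5 notes) (five quintuplet eighths span one half) = 16; eighth note = 4; eighth = 4; quarter rest = 8.
Total: 3 + 2 + 4 + 6 + 16 + 4 + 4 + 8 = 47.
Remaining: 48 − 47 = 1 thirty-second note, which is a thirty-second note.

thirty-second note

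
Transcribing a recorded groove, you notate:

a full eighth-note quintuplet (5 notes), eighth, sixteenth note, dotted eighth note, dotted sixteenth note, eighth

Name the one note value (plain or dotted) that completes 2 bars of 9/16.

2 bars of 9/16 = 36 thirty-second notes.
Each duration in thirty-second notes: a full eighth-note quintuplet (5 notes) (five quintuplet eighths span one half) = 16; eighth = 4; sixteenth note = 2; dotted eighth note = 6; dotted sixteenth note = 3; eighth = 4.
Adding: 16 + 4 + 2 + 6 + 3 + 4 = 35.
Remaining: 36 − 35 = 1 thirty-second note, which is a thirty-second note.

thirty-second note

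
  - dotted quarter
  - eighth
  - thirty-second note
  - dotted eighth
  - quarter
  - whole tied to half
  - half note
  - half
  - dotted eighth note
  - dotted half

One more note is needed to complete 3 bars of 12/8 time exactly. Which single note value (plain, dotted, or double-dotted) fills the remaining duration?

dotted sixteenth note

3 bars of 12/8 = 144 thirty-second notes.
Working in thirty-second notes: dotted quarter = 12; eighth = 4; thirty-second note = 1; dotted eighth = 6; quarter = 8; whole tied to half (whole + half) = 48; half note = 16; half = 16; dotted eighth note = 6; dotted half = 24.
Altogether 12 + 4 + 1 + 6 + 8 + 48 + 16 + 16 + 6 + 24 = 141.
Remaining: 144 − 141 = 3 thirty-second notes, which is a dotted sixteenth note.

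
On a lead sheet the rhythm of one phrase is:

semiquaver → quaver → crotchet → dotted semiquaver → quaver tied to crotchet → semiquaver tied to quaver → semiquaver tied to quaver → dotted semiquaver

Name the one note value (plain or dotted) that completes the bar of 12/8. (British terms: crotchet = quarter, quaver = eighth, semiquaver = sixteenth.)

The bar of 12/8 = 48 thirty-second notes.
Each duration in thirty-second notes: semiquaver = 2; quaver = 4; crotchet = 8; dotted semiquaver = 3; quaver tied to crotchet (quaver + crotchet) = 12; semiquaver tied to quaver (semiquaver + quaver) = 6; semiquaver tied to quaver (semiquaver + quaver) = 6; dotted semiquaver = 3.
Altogether 2 + 4 + 8 + 3 + 12 + 6 + 6 + 3 = 44.
Remaining: 48 − 44 = 4 thirty-second notes, which is a eighth note.

eighth note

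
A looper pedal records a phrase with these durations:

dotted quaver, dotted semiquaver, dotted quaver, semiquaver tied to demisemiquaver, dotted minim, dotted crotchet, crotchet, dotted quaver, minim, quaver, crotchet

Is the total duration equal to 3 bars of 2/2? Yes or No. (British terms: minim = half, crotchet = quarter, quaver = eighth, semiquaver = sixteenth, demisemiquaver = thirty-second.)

Yes

One bar of 2/2 = 32 thirty-second notes, so 3 bars = 96.
Each duration in thirty-second notes: dotted quaver = 6; dotted semiquaver = 3; dotted quaver = 6; semiquaver tied to demisemiquaver (semiquaver + demisemiquaver) = 3; dotted minim = 24; dotted crotchet = 12; crotchet = 8; dotted quaver = 6; minim = 16; quaver = 4; crotchet = 8.
Sum: 6 + 3 + 6 + 3 + 24 + 12 + 8 + 6 + 16 + 4 + 8 = 96.
96 equals 96, so the answer is Yes.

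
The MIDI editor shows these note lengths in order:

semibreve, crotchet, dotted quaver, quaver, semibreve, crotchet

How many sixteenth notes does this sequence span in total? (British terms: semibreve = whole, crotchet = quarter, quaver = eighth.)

45

Working in sixteenth notes: semibreve = 16; crotchet = 4; dotted quaver = 3; quaver = 2; semibreve = 16; crotchet = 4.
Altogether 16 + 4 + 3 + 2 + 16 + 4 = 45 sixteenth notes.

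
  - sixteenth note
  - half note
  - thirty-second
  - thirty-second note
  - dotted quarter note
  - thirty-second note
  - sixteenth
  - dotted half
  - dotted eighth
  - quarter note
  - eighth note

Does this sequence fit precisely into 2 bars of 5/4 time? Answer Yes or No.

No

One bar of 5/4 = 40 thirty-second notes, so 2 bars = 80.
Express everything in thirty-second notes: sixteenth note = 2; half note = 16; thirty-second = 1; thirty-second note = 1; dotted quarter note = 12; thirty-second note = 1; sixteenth = 2; dotted half = 24; dotted eighth = 6; quarter note = 8; eighth note = 4.
Altogether 2 + 16 + 1 + 1 + 12 + 1 + 2 + 24 + 6 + 8 + 4 = 77.
77 falls short of 80, so the answer is No.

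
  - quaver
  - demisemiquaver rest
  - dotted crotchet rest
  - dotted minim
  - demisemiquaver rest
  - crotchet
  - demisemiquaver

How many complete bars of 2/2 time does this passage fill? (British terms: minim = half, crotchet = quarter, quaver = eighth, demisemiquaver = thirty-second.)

1

One bar of 2/2 = 32 thirty-second notes.
Convert each value to thirty-second notes: quaver = 4; demisemiquaver rest = 1; dotted crotchet rest = 12; dotted minim = 24; demisemiquaver rest = 1; crotchet = 8; demisemiquaver = 1.
Sum: 4 + 1 + 12 + 24 + 1 + 8 + 1 = 51.
51 ÷ 32 = 1 complete bar with 19 left over.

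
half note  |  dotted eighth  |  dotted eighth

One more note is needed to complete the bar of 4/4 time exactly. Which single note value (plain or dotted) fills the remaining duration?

eighth note

The bar of 4/4 = 16 sixteenth notes.
In sixteenth notes: half note = 8; dotted eighth = 3; dotted eighth = 3.
Altogether 8 + 3 + 3 = 14.
Remaining: 16 − 14 = 2 sixteenth notes, which is a eighth note.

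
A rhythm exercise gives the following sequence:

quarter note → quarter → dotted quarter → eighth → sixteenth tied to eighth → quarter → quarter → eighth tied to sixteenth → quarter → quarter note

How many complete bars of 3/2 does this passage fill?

One bar of 3/2 = 24 sixteenth notes.
Express everything in sixteenth notes: quarter note = 4; quarter = 4; dotted quarter = 6; eighth = 2; sixteenth tied to eighth (sixteenth + eighth) = 3; quarter = 4; quarter = 4; eighth tied to sixteenth (eighth + sixteenth) = 3; quarter = 4; quarter note = 4.
Total: 4 + 4 + 6 + 2 + 3 + 4 + 4 + 3 + 4 + 4 = 38.
38 ÷ 24 = 1 complete bar with 14 left over.

1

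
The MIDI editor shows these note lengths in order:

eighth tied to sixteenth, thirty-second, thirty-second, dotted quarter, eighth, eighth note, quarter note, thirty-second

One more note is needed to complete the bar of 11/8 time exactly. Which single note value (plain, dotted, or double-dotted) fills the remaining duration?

The bar of 11/8 = 44 thirty-second notes.
Convert each value to thirty-second notes: eighth tied to sixteenth (eighth + sixteenth) = 6; thirty-second = 1; thirty-second = 1; dotted quarter = 12; eighth = 4; eighth note = 4; quarter note = 8; thirty-second = 1.
Adding: 6 + 1 + 1 + 12 + 4 + 4 + 8 + 1 = 37.
Remaining: 44 − 37 = 7 thirty-second notes, which is a double-dotted eighth note.

double-dotted eighth note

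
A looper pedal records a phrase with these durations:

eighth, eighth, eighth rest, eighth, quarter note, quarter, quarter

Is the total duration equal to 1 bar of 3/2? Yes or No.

No

One bar of 3/2 = 12 eighth notes.
Working in eighth notes: eighth = 1; eighth = 1; eighth rest = 1; eighth = 1; quarter note = 2; quarter = 2; quarter = 2.
Total: 1 + 1 + 1 + 1 + 2 + 2 + 2 = 10.
10 falls short of 12, so the answer is No.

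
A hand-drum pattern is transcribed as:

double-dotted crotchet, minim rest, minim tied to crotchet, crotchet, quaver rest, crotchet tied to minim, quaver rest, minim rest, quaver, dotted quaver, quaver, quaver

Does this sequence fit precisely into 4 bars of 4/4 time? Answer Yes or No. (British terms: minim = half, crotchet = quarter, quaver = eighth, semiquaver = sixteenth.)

One bar of 4/4 = 16 sixteenth notes, so 4 bars = 64.
Express everything in sixteenth notes: double-dotted crotchet = 7; minim rest = 8; minim tied to crotchet (minim + crotchet) = 12; crotchet = 4; quaver rest = 2; crotchet tied to minim (crotchet + minim) = 12; quaver rest = 2; minim rest = 8; quaver = 2; dotted quaver = 3; quaver = 2; quaver = 2.
Sum: 7 + 8 + 12 + 4 + 2 + 12 + 2 + 8 + 2 + 3 + 2 + 2 = 64.
64 equals 64, so the answer is Yes.

Yes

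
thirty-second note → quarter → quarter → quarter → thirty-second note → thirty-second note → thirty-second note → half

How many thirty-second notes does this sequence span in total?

Working in thirty-second notes: thirty-second note = 1; quarter = 8; quarter = 8; quarter = 8; thirty-second note = 1; thirty-second note = 1; thirty-second note = 1; half = 16.
Altogether 1 + 8 + 8 + 8 + 1 + 1 + 1 + 16 = 44 thirty-second notes.

44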